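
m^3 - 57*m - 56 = (m - 8)*(m + 1)*(m + 7)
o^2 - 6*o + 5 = (o - 5)*(o - 1)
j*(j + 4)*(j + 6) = j^3 + 10*j^2 + 24*j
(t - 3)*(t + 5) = t^2 + 2*t - 15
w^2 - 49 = (w - 7)*(w + 7)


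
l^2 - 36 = (l - 6)*(l + 6)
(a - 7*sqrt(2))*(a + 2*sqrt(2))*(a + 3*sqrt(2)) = a^3 - 2*sqrt(2)*a^2 - 58*a - 84*sqrt(2)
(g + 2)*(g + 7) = g^2 + 9*g + 14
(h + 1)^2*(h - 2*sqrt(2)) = h^3 - 2*sqrt(2)*h^2 + 2*h^2 - 4*sqrt(2)*h + h - 2*sqrt(2)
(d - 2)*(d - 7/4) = d^2 - 15*d/4 + 7/2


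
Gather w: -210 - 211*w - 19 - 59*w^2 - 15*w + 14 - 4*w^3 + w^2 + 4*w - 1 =-4*w^3 - 58*w^2 - 222*w - 216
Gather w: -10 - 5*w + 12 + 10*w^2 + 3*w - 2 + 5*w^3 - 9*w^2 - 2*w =5*w^3 + w^2 - 4*w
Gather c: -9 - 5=-14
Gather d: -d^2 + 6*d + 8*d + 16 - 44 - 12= -d^2 + 14*d - 40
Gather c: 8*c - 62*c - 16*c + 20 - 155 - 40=-70*c - 175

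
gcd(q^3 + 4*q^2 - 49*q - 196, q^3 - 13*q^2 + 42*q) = q - 7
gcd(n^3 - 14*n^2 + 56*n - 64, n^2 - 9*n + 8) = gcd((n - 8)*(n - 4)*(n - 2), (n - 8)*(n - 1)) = n - 8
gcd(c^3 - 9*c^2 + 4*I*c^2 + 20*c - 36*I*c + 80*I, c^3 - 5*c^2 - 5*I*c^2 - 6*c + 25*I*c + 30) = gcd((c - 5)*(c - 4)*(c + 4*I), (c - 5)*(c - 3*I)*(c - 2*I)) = c - 5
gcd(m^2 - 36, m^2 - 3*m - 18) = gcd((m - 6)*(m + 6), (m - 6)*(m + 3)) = m - 6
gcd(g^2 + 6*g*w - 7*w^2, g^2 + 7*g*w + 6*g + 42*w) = g + 7*w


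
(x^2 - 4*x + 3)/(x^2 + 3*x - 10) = (x^2 - 4*x + 3)/(x^2 + 3*x - 10)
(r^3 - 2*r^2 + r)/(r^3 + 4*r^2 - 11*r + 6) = r/(r + 6)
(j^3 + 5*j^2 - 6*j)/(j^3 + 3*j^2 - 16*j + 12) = j/(j - 2)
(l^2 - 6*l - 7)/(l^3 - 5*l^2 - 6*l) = (l - 7)/(l*(l - 6))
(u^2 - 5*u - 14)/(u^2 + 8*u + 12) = (u - 7)/(u + 6)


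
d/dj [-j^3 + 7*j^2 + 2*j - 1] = -3*j^2 + 14*j + 2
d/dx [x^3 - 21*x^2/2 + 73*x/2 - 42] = 3*x^2 - 21*x + 73/2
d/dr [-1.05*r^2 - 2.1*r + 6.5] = -2.1*r - 2.1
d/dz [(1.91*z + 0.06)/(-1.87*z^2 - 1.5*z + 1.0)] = (3.5717*z^2 + 0.2244*z + 2.0)/(3.4969*z^4 + 5.61*z^3 - 1.49*z^2 - 3.0*z + 1.0)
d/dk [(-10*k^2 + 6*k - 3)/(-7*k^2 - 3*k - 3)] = 9*(8*k^2 + 2*k - 3)/(49*k^4 + 42*k^3 + 51*k^2 + 18*k + 9)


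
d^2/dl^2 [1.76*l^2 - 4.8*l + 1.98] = 3.52000000000000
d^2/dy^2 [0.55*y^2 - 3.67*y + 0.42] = 1.10000000000000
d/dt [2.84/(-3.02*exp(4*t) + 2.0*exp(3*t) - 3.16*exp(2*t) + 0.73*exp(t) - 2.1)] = (34.3072*exp(3*t) - 17.04*exp(2*t) + 17.9488*exp(t) - 2.0732)*exp(t)/(3.02*exp(4*t) - 2.0*exp(3*t) + 3.16*exp(2*t) - 0.73*exp(t) + 2.1)^2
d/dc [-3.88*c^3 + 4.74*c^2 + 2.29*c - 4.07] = -11.64*c^2 + 9.48*c + 2.29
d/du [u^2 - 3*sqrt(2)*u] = 2*u - 3*sqrt(2)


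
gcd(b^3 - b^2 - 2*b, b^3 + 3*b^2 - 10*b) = b^2 - 2*b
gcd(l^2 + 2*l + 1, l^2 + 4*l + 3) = l + 1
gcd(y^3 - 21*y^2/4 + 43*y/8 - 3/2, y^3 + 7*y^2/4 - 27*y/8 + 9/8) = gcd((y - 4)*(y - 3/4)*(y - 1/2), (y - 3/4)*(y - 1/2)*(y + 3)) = y^2 - 5*y/4 + 3/8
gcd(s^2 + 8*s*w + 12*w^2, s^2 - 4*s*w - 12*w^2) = s + 2*w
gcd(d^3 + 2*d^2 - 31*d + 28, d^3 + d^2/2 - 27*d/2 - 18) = d - 4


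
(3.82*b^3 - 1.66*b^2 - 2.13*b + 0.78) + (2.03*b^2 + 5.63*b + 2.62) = 3.82*b^3 + 0.37*b^2 + 3.5*b + 3.4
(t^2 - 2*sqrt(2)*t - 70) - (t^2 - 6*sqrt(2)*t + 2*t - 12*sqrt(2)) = -2*t + 4*sqrt(2)*t - 70 + 12*sqrt(2)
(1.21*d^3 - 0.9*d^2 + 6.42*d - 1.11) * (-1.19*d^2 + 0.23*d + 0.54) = -1.4399*d^5 + 1.3493*d^4 - 7.1934*d^3 + 2.3115*d^2 + 3.2115*d - 0.5994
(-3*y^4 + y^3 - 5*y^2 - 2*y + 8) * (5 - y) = 3*y^5 - 16*y^4 + 10*y^3 - 23*y^2 - 18*y + 40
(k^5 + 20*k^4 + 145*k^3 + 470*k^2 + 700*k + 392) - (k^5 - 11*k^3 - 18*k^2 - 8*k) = 20*k^4 + 156*k^3 + 488*k^2 + 708*k + 392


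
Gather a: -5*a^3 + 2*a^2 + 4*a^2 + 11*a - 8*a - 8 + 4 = -5*a^3 + 6*a^2 + 3*a - 4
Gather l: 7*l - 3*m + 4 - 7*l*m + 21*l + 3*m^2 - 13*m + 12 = l*(28 - 7*m) + 3*m^2 - 16*m + 16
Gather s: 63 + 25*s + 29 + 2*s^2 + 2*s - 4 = 2*s^2 + 27*s + 88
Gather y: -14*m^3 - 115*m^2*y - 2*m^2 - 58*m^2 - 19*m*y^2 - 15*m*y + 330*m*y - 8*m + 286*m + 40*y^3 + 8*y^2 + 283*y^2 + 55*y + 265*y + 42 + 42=-14*m^3 - 60*m^2 + 278*m + 40*y^3 + y^2*(291 - 19*m) + y*(-115*m^2 + 315*m + 320) + 84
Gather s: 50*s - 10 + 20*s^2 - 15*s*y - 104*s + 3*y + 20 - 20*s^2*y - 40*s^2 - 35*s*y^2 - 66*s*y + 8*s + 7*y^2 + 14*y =s^2*(-20*y - 20) + s*(-35*y^2 - 81*y - 46) + 7*y^2 + 17*y + 10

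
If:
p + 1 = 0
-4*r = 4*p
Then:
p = -1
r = 1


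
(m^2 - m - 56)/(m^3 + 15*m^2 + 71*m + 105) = (m - 8)/(m^2 + 8*m + 15)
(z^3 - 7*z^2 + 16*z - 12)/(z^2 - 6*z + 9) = (z^2 - 4*z + 4)/(z - 3)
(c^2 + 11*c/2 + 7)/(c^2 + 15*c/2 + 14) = (c + 2)/(c + 4)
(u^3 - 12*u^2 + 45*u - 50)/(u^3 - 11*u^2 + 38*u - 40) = (u - 5)/(u - 4)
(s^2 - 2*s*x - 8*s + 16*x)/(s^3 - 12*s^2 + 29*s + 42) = (s^2 - 2*s*x - 8*s + 16*x)/(s^3 - 12*s^2 + 29*s + 42)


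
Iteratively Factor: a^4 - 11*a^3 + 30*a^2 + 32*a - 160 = (a + 2)*(a^3 - 13*a^2 + 56*a - 80) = (a - 4)*(a + 2)*(a^2 - 9*a + 20) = (a - 4)^2*(a + 2)*(a - 5)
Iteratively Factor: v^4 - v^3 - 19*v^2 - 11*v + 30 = (v - 1)*(v^3 - 19*v - 30) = (v - 5)*(v - 1)*(v^2 + 5*v + 6) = (v - 5)*(v - 1)*(v + 3)*(v + 2)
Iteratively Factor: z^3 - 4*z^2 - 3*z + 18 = (z - 3)*(z^2 - z - 6) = (z - 3)*(z + 2)*(z - 3)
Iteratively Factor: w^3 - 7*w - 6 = (w - 3)*(w^2 + 3*w + 2) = (w - 3)*(w + 2)*(w + 1)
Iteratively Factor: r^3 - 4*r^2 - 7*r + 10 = (r - 1)*(r^2 - 3*r - 10) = (r - 5)*(r - 1)*(r + 2)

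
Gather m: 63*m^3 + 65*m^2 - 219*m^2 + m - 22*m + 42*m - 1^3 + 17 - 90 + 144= 63*m^3 - 154*m^2 + 21*m + 70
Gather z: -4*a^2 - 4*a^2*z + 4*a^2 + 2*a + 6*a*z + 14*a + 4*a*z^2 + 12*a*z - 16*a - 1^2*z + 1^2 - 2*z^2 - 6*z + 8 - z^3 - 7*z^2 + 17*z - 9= -z^3 + z^2*(4*a - 9) + z*(-4*a^2 + 18*a + 10)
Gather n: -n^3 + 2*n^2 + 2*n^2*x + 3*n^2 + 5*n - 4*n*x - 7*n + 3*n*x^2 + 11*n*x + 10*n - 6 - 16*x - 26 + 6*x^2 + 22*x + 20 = -n^3 + n^2*(2*x + 5) + n*(3*x^2 + 7*x + 8) + 6*x^2 + 6*x - 12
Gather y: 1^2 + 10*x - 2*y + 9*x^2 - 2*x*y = 9*x^2 + 10*x + y*(-2*x - 2) + 1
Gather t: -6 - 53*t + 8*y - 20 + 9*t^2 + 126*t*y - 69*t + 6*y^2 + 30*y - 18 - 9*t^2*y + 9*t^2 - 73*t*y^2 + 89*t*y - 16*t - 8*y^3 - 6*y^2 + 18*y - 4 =t^2*(18 - 9*y) + t*(-73*y^2 + 215*y - 138) - 8*y^3 + 56*y - 48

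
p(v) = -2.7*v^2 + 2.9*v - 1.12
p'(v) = 2.9 - 5.4*v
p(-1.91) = -16.51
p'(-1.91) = 13.21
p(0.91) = -0.72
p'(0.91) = -2.01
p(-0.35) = -2.47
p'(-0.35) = 4.79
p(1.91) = -5.43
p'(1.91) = -7.41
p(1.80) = -4.65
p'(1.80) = -6.82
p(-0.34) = -2.42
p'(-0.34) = 4.74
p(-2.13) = -19.55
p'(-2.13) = 14.40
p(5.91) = -78.29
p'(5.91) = -29.01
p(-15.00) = -652.12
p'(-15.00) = 83.90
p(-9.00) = -245.92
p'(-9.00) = 51.50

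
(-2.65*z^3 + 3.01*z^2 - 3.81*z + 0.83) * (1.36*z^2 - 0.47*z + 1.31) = -3.604*z^5 + 5.3391*z^4 - 10.0678*z^3 + 6.8626*z^2 - 5.3812*z + 1.0873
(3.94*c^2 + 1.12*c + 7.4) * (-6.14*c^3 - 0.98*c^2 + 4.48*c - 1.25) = -24.1916*c^5 - 10.738*c^4 - 28.8824*c^3 - 7.1594*c^2 + 31.752*c - 9.25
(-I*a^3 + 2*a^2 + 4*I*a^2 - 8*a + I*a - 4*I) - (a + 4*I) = -I*a^3 + 2*a^2 + 4*I*a^2 - 9*a + I*a - 8*I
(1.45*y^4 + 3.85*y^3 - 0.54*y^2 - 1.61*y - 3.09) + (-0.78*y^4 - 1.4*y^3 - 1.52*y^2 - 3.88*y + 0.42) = 0.67*y^4 + 2.45*y^3 - 2.06*y^2 - 5.49*y - 2.67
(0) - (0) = 0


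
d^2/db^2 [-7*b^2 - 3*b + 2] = -14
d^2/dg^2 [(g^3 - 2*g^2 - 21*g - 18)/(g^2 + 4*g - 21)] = 48*(g^3 - 18*g^2 - 9*g - 138)/(g^6 + 12*g^5 - 15*g^4 - 440*g^3 + 315*g^2 + 5292*g - 9261)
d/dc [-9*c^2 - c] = -18*c - 1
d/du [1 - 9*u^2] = -18*u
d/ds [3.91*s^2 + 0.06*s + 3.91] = 7.82*s + 0.06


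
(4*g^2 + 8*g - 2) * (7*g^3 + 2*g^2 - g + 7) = 28*g^5 + 64*g^4 - 2*g^3 + 16*g^2 + 58*g - 14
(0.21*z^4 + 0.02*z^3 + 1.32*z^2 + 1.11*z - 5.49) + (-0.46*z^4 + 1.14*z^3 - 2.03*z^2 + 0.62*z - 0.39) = -0.25*z^4 + 1.16*z^3 - 0.71*z^2 + 1.73*z - 5.88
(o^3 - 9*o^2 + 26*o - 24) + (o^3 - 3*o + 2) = 2*o^3 - 9*o^2 + 23*o - 22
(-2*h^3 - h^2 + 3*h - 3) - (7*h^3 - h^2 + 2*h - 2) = -9*h^3 + h - 1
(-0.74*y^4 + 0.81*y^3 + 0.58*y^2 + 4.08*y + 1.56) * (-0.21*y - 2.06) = 0.1554*y^5 + 1.3543*y^4 - 1.7904*y^3 - 2.0516*y^2 - 8.7324*y - 3.2136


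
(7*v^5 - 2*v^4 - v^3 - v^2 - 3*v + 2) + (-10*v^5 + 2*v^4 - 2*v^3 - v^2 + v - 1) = -3*v^5 - 3*v^3 - 2*v^2 - 2*v + 1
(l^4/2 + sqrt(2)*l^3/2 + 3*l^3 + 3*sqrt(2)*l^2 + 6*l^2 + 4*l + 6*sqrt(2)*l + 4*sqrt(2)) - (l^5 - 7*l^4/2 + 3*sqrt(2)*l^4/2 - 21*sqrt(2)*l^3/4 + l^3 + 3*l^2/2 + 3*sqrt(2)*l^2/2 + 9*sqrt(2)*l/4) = -l^5 - 3*sqrt(2)*l^4/2 + 4*l^4 + 2*l^3 + 23*sqrt(2)*l^3/4 + 3*sqrt(2)*l^2/2 + 9*l^2/2 + 4*l + 15*sqrt(2)*l/4 + 4*sqrt(2)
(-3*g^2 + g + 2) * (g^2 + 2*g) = -3*g^4 - 5*g^3 + 4*g^2 + 4*g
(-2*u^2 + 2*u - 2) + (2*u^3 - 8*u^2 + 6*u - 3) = 2*u^3 - 10*u^2 + 8*u - 5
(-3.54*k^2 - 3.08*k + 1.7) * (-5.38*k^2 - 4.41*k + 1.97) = 19.0452*k^4 + 32.1818*k^3 - 2.537*k^2 - 13.5646*k + 3.349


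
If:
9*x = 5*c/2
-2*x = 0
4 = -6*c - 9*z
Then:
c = 0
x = 0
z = -4/9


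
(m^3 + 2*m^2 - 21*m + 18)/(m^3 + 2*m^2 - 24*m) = (m^2 - 4*m + 3)/(m*(m - 4))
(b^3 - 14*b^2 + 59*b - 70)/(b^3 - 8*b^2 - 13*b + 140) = (b - 2)/(b + 4)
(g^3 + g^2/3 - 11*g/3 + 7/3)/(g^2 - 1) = (3*g^2 + 4*g - 7)/(3*(g + 1))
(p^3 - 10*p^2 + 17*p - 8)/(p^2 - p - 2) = (-p^3 + 10*p^2 - 17*p + 8)/(-p^2 + p + 2)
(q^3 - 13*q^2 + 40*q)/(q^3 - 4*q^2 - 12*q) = (-q^2 + 13*q - 40)/(-q^2 + 4*q + 12)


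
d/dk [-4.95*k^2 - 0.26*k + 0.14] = -9.9*k - 0.26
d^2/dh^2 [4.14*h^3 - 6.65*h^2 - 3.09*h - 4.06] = 24.84*h - 13.3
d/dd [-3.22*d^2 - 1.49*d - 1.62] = -6.44*d - 1.49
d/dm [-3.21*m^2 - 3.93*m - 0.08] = -6.42*m - 3.93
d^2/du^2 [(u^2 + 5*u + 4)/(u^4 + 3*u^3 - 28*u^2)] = 2*(3*u^6 + 39*u^5 + 197*u^4 - 105*u^3 - 2052*u^2 + 1232*u + 9408)/(u^4*(u^6 + 9*u^5 - 57*u^4 - 477*u^3 + 1596*u^2 + 7056*u - 21952))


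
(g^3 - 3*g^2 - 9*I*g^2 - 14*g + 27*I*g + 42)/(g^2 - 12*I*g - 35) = (g^2 - g*(3 + 2*I) + 6*I)/(g - 5*I)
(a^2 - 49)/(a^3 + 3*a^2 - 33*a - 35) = (a - 7)/(a^2 - 4*a - 5)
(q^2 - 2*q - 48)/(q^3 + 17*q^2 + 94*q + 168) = (q - 8)/(q^2 + 11*q + 28)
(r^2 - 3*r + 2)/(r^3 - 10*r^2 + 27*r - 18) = (r - 2)/(r^2 - 9*r + 18)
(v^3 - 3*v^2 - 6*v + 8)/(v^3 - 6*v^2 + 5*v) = (v^2 - 2*v - 8)/(v*(v - 5))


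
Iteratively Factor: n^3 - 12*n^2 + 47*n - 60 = (n - 4)*(n^2 - 8*n + 15) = (n - 4)*(n - 3)*(n - 5)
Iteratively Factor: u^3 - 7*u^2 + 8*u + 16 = (u - 4)*(u^2 - 3*u - 4) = (u - 4)*(u + 1)*(u - 4)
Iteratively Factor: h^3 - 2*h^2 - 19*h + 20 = (h + 4)*(h^2 - 6*h + 5) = (h - 5)*(h + 4)*(h - 1)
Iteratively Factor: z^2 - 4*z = (z - 4)*(z)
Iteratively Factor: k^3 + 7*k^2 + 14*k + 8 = (k + 4)*(k^2 + 3*k + 2) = (k + 1)*(k + 4)*(k + 2)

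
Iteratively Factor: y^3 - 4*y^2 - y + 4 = (y - 4)*(y^2 - 1) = (y - 4)*(y - 1)*(y + 1)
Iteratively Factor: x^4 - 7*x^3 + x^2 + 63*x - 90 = (x - 3)*(x^3 - 4*x^2 - 11*x + 30) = (x - 3)*(x + 3)*(x^2 - 7*x + 10) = (x - 5)*(x - 3)*(x + 3)*(x - 2)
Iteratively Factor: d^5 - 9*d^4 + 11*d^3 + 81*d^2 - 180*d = (d - 5)*(d^4 - 4*d^3 - 9*d^2 + 36*d) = (d - 5)*(d + 3)*(d^3 - 7*d^2 + 12*d) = (d - 5)*(d - 3)*(d + 3)*(d^2 - 4*d) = (d - 5)*(d - 4)*(d - 3)*(d + 3)*(d)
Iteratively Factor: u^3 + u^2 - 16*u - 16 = (u + 4)*(u^2 - 3*u - 4) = (u + 1)*(u + 4)*(u - 4)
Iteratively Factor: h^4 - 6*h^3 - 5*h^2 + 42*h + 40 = (h - 4)*(h^3 - 2*h^2 - 13*h - 10) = (h - 5)*(h - 4)*(h^2 + 3*h + 2) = (h - 5)*(h - 4)*(h + 2)*(h + 1)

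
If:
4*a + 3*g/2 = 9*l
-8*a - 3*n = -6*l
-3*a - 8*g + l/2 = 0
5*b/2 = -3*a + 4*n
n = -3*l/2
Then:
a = 0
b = 0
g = 0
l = 0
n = 0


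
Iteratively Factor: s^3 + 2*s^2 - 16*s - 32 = (s + 4)*(s^2 - 2*s - 8) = (s - 4)*(s + 4)*(s + 2)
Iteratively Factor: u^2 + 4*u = (u + 4)*(u)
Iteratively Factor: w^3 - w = (w + 1)*(w^2 - w) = (w - 1)*(w + 1)*(w)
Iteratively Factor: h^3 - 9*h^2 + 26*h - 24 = (h - 4)*(h^2 - 5*h + 6) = (h - 4)*(h - 3)*(h - 2)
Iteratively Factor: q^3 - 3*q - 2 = (q - 2)*(q^2 + 2*q + 1) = (q - 2)*(q + 1)*(q + 1)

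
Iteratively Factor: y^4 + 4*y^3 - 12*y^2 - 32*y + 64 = (y - 2)*(y^3 + 6*y^2 - 32) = (y - 2)^2*(y^2 + 8*y + 16) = (y - 2)^2*(y + 4)*(y + 4)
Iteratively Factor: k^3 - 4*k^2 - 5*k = (k)*(k^2 - 4*k - 5) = k*(k + 1)*(k - 5)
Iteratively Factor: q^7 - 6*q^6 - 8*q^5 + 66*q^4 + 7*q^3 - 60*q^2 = (q - 4)*(q^6 - 2*q^5 - 16*q^4 + 2*q^3 + 15*q^2) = (q - 4)*(q + 1)*(q^5 - 3*q^4 - 13*q^3 + 15*q^2) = q*(q - 4)*(q + 1)*(q^4 - 3*q^3 - 13*q^2 + 15*q) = q*(q - 4)*(q + 1)*(q + 3)*(q^3 - 6*q^2 + 5*q) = q*(q - 4)*(q - 1)*(q + 1)*(q + 3)*(q^2 - 5*q) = q*(q - 5)*(q - 4)*(q - 1)*(q + 1)*(q + 3)*(q)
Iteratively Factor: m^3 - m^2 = (m)*(m^2 - m) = m*(m - 1)*(m)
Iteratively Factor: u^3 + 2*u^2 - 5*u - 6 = (u + 1)*(u^2 + u - 6) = (u + 1)*(u + 3)*(u - 2)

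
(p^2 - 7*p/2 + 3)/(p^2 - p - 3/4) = 2*(p - 2)/(2*p + 1)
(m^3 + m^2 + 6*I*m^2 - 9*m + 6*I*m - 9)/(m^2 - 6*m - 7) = (m^2 + 6*I*m - 9)/(m - 7)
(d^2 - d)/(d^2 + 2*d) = (d - 1)/(d + 2)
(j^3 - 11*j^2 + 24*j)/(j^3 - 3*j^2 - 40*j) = (j - 3)/(j + 5)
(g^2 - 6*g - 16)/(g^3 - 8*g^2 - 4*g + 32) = 1/(g - 2)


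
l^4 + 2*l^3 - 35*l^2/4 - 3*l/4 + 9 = (l - 3/2)^2*(l + 1)*(l + 4)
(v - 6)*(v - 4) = v^2 - 10*v + 24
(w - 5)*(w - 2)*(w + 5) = w^3 - 2*w^2 - 25*w + 50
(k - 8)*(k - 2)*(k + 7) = k^3 - 3*k^2 - 54*k + 112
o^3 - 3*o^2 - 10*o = o*(o - 5)*(o + 2)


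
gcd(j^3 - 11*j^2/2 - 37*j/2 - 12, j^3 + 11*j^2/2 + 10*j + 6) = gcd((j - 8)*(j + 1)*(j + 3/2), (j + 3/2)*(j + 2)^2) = j + 3/2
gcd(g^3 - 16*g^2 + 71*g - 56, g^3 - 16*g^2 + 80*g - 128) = g - 8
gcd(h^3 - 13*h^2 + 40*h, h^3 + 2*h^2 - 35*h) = h^2 - 5*h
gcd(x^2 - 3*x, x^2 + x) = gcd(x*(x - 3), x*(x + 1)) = x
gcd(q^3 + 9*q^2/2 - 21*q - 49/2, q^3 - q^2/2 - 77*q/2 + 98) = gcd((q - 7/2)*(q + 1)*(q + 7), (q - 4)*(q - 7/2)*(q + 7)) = q^2 + 7*q/2 - 49/2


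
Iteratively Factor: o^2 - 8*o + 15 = (o - 5)*(o - 3)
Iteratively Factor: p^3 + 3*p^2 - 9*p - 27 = (p + 3)*(p^2 - 9) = (p - 3)*(p + 3)*(p + 3)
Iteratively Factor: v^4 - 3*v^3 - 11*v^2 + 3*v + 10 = (v + 2)*(v^3 - 5*v^2 - v + 5) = (v - 5)*(v + 2)*(v^2 - 1) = (v - 5)*(v + 1)*(v + 2)*(v - 1)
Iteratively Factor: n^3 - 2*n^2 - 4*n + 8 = (n - 2)*(n^2 - 4) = (n - 2)^2*(n + 2)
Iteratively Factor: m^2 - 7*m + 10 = (m - 2)*(m - 5)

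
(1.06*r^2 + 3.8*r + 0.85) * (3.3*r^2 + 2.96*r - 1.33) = 3.498*r^4 + 15.6776*r^3 + 12.6432*r^2 - 2.538*r - 1.1305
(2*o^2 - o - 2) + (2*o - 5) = 2*o^2 + o - 7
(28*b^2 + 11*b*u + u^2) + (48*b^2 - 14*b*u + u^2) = 76*b^2 - 3*b*u + 2*u^2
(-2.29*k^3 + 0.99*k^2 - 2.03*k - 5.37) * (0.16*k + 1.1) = -0.3664*k^4 - 2.3606*k^3 + 0.7642*k^2 - 3.0922*k - 5.907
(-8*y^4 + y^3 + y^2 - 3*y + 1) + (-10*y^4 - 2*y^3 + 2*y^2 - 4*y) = -18*y^4 - y^3 + 3*y^2 - 7*y + 1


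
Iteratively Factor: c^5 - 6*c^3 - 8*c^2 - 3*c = (c + 1)*(c^4 - c^3 - 5*c^2 - 3*c) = (c + 1)^2*(c^3 - 2*c^2 - 3*c) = (c - 3)*(c + 1)^2*(c^2 + c) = c*(c - 3)*(c + 1)^2*(c + 1)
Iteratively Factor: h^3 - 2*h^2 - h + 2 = (h + 1)*(h^2 - 3*h + 2) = (h - 1)*(h + 1)*(h - 2)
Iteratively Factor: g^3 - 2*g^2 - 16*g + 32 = (g - 2)*(g^2 - 16) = (g - 4)*(g - 2)*(g + 4)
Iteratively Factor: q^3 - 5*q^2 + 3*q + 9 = (q - 3)*(q^2 - 2*q - 3) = (q - 3)^2*(q + 1)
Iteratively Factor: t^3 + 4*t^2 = (t)*(t^2 + 4*t) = t*(t + 4)*(t)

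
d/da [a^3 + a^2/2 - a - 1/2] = 3*a^2 + a - 1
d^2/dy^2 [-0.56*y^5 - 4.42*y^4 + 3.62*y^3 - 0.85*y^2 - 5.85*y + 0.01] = -11.2*y^3 - 53.04*y^2 + 21.72*y - 1.7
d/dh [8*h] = 8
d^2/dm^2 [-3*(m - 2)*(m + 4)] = -6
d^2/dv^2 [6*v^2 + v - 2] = 12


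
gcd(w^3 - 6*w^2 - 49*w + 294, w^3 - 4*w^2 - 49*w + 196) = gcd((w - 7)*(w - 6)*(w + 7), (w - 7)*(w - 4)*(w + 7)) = w^2 - 49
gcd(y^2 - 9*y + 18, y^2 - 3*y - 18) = y - 6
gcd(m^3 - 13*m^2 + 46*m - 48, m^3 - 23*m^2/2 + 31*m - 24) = m^2 - 10*m + 16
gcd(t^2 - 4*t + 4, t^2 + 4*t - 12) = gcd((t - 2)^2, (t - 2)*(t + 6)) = t - 2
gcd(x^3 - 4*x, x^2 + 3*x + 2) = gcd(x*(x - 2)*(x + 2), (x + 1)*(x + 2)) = x + 2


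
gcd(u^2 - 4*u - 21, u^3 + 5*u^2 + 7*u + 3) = u + 3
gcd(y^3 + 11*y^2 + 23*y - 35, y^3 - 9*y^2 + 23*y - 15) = y - 1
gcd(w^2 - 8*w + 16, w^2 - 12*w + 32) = w - 4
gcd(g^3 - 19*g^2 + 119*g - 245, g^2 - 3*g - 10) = g - 5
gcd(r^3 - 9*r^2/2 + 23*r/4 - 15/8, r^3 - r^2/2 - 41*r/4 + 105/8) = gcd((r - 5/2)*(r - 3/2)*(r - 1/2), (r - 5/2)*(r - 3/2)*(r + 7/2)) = r^2 - 4*r + 15/4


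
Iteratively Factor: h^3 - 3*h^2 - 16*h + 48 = (h - 3)*(h^2 - 16) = (h - 4)*(h - 3)*(h + 4)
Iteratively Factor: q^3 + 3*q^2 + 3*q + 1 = (q + 1)*(q^2 + 2*q + 1) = (q + 1)^2*(q + 1)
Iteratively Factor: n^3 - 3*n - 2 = (n + 1)*(n^2 - n - 2) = (n - 2)*(n + 1)*(n + 1)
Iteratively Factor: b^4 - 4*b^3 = (b)*(b^3 - 4*b^2) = b*(b - 4)*(b^2) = b^2*(b - 4)*(b)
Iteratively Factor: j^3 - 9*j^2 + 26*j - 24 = (j - 4)*(j^2 - 5*j + 6) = (j - 4)*(j - 3)*(j - 2)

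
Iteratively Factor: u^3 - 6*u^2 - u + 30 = (u - 3)*(u^2 - 3*u - 10) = (u - 3)*(u + 2)*(u - 5)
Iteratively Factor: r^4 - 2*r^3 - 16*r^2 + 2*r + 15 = (r + 3)*(r^3 - 5*r^2 - r + 5) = (r + 1)*(r + 3)*(r^2 - 6*r + 5) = (r - 5)*(r + 1)*(r + 3)*(r - 1)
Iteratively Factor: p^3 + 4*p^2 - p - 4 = (p + 1)*(p^2 + 3*p - 4) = (p + 1)*(p + 4)*(p - 1)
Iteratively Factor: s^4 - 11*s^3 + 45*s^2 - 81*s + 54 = (s - 3)*(s^3 - 8*s^2 + 21*s - 18) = (s - 3)*(s - 2)*(s^2 - 6*s + 9) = (s - 3)^2*(s - 2)*(s - 3)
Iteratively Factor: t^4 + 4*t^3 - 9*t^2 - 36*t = (t + 4)*(t^3 - 9*t) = (t - 3)*(t + 4)*(t^2 + 3*t) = (t - 3)*(t + 3)*(t + 4)*(t)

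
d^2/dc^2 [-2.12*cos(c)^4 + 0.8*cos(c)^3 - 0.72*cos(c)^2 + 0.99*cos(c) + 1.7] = 33.92*cos(c)^4 - 7.2*cos(c)^3 - 22.56*cos(c)^2 + 3.81*cos(c) - 1.44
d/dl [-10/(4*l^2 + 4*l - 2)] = 10*(2*l + 1)/(2*l^2 + 2*l - 1)^2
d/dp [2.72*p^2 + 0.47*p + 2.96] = 5.44*p + 0.47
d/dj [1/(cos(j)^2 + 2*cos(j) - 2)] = 2*(cos(j) + 1)*sin(j)/(cos(j)^2 + 2*cos(j) - 2)^2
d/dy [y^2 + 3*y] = 2*y + 3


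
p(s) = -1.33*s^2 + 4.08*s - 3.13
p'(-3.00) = 12.06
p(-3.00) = -27.34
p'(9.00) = -19.86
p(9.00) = -74.14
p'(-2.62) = 11.05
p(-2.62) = -22.95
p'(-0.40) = 5.14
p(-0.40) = -4.97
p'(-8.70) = 27.22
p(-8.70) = -139.29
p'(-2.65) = 11.13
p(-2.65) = -23.28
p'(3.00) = -3.90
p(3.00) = -2.86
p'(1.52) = 0.04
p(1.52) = -0.00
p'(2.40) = -2.30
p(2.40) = -1.00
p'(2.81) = -3.39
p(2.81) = -2.17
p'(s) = 4.08 - 2.66*s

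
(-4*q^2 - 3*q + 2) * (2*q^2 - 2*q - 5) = -8*q^4 + 2*q^3 + 30*q^2 + 11*q - 10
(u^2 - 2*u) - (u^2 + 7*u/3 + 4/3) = -13*u/3 - 4/3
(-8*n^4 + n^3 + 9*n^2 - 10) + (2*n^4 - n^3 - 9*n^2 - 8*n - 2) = -6*n^4 - 8*n - 12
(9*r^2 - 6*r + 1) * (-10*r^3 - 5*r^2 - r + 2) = -90*r^5 + 15*r^4 + 11*r^3 + 19*r^2 - 13*r + 2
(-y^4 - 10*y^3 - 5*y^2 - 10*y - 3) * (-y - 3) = y^5 + 13*y^4 + 35*y^3 + 25*y^2 + 33*y + 9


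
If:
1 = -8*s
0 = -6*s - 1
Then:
No Solution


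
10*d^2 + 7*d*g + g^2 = (2*d + g)*(5*d + g)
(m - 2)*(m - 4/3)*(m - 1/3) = m^3 - 11*m^2/3 + 34*m/9 - 8/9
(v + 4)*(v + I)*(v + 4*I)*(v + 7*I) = v^4 + 4*v^3 + 12*I*v^3 - 39*v^2 + 48*I*v^2 - 156*v - 28*I*v - 112*I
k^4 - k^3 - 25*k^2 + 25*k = k*(k - 5)*(k - 1)*(k + 5)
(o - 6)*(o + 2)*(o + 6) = o^3 + 2*o^2 - 36*o - 72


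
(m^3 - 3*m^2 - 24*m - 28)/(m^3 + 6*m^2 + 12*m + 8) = (m - 7)/(m + 2)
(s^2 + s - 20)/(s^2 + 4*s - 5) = (s - 4)/(s - 1)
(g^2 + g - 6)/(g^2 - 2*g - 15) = (g - 2)/(g - 5)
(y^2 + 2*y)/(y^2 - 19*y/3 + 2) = 3*y*(y + 2)/(3*y^2 - 19*y + 6)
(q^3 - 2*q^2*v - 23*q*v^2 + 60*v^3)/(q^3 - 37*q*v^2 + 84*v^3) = (q + 5*v)/(q + 7*v)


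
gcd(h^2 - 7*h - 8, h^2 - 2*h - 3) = h + 1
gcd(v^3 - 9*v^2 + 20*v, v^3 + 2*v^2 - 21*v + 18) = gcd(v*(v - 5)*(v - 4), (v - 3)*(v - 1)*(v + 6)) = 1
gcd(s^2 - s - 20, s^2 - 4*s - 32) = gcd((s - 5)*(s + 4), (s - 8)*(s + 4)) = s + 4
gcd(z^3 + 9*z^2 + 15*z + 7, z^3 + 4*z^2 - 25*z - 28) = z^2 + 8*z + 7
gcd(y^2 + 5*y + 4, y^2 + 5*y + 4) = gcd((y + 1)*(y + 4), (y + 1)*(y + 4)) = y^2 + 5*y + 4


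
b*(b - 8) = b^2 - 8*b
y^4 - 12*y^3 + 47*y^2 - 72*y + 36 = (y - 6)*(y - 3)*(y - 2)*(y - 1)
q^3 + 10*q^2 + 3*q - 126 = (q - 3)*(q + 6)*(q + 7)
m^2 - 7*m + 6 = (m - 6)*(m - 1)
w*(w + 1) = w^2 + w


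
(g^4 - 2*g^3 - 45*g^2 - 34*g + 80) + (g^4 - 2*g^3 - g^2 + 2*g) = 2*g^4 - 4*g^3 - 46*g^2 - 32*g + 80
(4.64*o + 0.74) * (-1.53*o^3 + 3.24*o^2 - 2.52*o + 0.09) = -7.0992*o^4 + 13.9014*o^3 - 9.2952*o^2 - 1.4472*o + 0.0666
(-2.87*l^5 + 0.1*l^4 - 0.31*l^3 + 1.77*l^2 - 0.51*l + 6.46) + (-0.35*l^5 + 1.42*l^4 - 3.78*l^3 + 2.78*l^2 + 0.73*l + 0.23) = -3.22*l^5 + 1.52*l^4 - 4.09*l^3 + 4.55*l^2 + 0.22*l + 6.69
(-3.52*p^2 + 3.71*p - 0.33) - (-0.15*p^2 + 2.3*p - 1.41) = -3.37*p^2 + 1.41*p + 1.08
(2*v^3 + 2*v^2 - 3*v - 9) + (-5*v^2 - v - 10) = 2*v^3 - 3*v^2 - 4*v - 19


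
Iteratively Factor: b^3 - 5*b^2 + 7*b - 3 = (b - 1)*(b^2 - 4*b + 3) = (b - 1)^2*(b - 3)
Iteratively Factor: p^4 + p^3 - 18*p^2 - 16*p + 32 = (p + 4)*(p^3 - 3*p^2 - 6*p + 8) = (p + 2)*(p + 4)*(p^2 - 5*p + 4) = (p - 4)*(p + 2)*(p + 4)*(p - 1)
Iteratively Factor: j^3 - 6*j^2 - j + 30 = (j + 2)*(j^2 - 8*j + 15) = (j - 3)*(j + 2)*(j - 5)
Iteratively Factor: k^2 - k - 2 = (k + 1)*(k - 2)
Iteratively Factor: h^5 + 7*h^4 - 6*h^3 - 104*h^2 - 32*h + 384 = (h - 3)*(h^4 + 10*h^3 + 24*h^2 - 32*h - 128) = (h - 3)*(h + 4)*(h^3 + 6*h^2 - 32) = (h - 3)*(h - 2)*(h + 4)*(h^2 + 8*h + 16) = (h - 3)*(h - 2)*(h + 4)^2*(h + 4)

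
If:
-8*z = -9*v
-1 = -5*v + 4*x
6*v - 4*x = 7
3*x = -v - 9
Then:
No Solution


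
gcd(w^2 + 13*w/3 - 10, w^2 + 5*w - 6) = w + 6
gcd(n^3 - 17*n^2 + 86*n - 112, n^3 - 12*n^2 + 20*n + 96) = n - 8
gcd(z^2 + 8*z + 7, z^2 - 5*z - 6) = z + 1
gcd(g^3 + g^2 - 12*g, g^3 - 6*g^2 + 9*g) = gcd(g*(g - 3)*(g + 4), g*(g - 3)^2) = g^2 - 3*g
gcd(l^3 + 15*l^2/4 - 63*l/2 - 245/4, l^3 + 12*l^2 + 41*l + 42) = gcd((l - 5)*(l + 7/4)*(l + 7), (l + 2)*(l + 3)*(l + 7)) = l + 7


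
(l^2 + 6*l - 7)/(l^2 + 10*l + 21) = (l - 1)/(l + 3)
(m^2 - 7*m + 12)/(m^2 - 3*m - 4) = (m - 3)/(m + 1)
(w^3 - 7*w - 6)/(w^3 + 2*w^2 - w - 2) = (w - 3)/(w - 1)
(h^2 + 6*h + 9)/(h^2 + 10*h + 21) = (h + 3)/(h + 7)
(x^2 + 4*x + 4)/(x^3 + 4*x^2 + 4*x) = 1/x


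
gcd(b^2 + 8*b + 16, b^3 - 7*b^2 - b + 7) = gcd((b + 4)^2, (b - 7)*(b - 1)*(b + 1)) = 1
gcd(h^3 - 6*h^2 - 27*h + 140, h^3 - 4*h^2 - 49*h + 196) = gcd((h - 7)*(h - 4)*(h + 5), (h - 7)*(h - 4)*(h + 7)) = h^2 - 11*h + 28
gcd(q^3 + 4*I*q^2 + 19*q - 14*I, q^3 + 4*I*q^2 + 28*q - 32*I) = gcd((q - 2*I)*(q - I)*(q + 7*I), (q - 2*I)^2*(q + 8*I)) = q - 2*I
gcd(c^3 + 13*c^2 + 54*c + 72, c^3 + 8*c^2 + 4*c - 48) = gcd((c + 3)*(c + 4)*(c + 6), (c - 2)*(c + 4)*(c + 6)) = c^2 + 10*c + 24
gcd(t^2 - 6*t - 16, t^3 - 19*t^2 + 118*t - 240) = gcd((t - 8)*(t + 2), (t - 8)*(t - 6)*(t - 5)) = t - 8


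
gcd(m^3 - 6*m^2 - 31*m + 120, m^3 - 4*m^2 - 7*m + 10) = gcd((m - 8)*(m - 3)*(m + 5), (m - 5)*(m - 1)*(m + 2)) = 1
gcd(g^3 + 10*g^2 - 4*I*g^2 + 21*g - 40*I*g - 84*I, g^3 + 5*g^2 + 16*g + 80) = g - 4*I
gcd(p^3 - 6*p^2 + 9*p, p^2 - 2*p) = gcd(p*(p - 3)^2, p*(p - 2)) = p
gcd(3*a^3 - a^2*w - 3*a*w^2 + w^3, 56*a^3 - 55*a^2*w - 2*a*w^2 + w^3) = -a + w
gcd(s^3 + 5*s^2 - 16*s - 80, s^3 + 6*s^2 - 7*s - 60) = s^2 + 9*s + 20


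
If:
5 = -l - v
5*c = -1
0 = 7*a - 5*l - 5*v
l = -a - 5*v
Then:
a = -25/7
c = -1/5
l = -50/7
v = 15/7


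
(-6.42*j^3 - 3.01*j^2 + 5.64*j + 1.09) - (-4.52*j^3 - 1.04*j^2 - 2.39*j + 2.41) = -1.9*j^3 - 1.97*j^2 + 8.03*j - 1.32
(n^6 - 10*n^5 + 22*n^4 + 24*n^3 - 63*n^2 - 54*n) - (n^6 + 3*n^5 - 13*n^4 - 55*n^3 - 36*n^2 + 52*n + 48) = -13*n^5 + 35*n^4 + 79*n^3 - 27*n^2 - 106*n - 48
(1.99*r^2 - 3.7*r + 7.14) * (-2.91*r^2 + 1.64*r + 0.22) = -5.7909*r^4 + 14.0306*r^3 - 26.4076*r^2 + 10.8956*r + 1.5708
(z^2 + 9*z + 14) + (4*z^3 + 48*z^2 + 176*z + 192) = 4*z^3 + 49*z^2 + 185*z + 206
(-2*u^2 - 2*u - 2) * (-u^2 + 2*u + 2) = 2*u^4 - 2*u^3 - 6*u^2 - 8*u - 4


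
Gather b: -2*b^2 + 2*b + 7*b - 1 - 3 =-2*b^2 + 9*b - 4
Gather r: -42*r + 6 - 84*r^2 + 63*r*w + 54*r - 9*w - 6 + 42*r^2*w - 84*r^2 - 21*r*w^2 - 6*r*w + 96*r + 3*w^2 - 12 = r^2*(42*w - 168) + r*(-21*w^2 + 57*w + 108) + 3*w^2 - 9*w - 12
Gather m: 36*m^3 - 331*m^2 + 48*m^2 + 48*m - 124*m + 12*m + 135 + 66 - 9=36*m^3 - 283*m^2 - 64*m + 192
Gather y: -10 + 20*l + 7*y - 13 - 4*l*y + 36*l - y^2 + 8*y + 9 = 56*l - y^2 + y*(15 - 4*l) - 14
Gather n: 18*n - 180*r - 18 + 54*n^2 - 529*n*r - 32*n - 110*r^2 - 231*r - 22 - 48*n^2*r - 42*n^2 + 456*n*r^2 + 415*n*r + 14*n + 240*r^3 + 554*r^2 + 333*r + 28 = n^2*(12 - 48*r) + n*(456*r^2 - 114*r) + 240*r^3 + 444*r^2 - 78*r - 12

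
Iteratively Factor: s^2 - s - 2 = (s - 2)*(s + 1)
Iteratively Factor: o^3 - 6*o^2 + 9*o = (o - 3)*(o^2 - 3*o) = o*(o - 3)*(o - 3)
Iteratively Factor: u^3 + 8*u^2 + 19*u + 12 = (u + 3)*(u^2 + 5*u + 4) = (u + 3)*(u + 4)*(u + 1)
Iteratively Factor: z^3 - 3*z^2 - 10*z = (z + 2)*(z^2 - 5*z) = (z - 5)*(z + 2)*(z)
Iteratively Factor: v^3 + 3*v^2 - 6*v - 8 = (v + 4)*(v^2 - v - 2) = (v - 2)*(v + 4)*(v + 1)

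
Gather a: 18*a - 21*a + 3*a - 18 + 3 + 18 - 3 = 0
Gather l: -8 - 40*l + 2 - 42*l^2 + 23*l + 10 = -42*l^2 - 17*l + 4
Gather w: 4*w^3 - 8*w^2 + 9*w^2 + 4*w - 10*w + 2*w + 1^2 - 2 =4*w^3 + w^2 - 4*w - 1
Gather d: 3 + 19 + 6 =28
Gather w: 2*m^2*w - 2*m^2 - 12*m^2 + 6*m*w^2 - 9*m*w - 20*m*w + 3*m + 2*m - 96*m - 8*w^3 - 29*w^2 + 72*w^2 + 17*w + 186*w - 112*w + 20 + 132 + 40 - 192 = -14*m^2 - 91*m - 8*w^3 + w^2*(6*m + 43) + w*(2*m^2 - 29*m + 91)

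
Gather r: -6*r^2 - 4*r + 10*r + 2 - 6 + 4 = -6*r^2 + 6*r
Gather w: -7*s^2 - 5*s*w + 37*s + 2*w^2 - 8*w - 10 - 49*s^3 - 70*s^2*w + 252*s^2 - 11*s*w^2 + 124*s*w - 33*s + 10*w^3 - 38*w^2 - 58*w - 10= -49*s^3 + 245*s^2 + 4*s + 10*w^3 + w^2*(-11*s - 36) + w*(-70*s^2 + 119*s - 66) - 20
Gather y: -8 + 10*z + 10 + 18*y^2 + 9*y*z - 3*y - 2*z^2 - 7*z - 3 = 18*y^2 + y*(9*z - 3) - 2*z^2 + 3*z - 1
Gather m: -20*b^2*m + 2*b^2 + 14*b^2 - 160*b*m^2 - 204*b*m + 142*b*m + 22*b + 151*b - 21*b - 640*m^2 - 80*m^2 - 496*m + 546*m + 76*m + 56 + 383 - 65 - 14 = 16*b^2 + 152*b + m^2*(-160*b - 720) + m*(-20*b^2 - 62*b + 126) + 360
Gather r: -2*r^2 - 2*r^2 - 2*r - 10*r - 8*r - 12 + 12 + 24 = -4*r^2 - 20*r + 24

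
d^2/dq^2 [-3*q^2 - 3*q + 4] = -6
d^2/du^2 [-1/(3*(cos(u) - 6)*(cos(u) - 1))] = (4*sin(u)^4 - 27*sin(u)^2 + 273*cos(u)/4 - 21*cos(3*u)/4 - 63)/(3*(cos(u) - 6)^3*(cos(u) - 1)^3)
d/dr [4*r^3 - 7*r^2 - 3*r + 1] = 12*r^2 - 14*r - 3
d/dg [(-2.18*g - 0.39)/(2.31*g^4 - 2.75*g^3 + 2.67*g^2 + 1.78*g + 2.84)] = (15.1074*g^4 - 8.3864*g^3 + 2.6031*g^2 + 2.0826*g - 5.497)/(5.3361*g^8 - 12.705*g^7 + 19.8979*g^6 - 6.4614*g^5 + 10.4597*g^4 - 6.1148*g^3 + 18.334*g^2 + 10.1104*g + 8.0656)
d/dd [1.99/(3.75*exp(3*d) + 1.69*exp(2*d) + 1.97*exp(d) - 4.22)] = (-22.3875*exp(2*d) - 6.7262*exp(d) - 3.9203)*exp(d)/(3.75*exp(3*d) + 1.69*exp(2*d) + 1.97*exp(d) - 4.22)^2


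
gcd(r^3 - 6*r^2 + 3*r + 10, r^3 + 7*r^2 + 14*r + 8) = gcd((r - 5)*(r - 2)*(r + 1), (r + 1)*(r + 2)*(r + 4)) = r + 1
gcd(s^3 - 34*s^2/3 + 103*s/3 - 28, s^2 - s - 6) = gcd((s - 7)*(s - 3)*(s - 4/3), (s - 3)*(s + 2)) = s - 3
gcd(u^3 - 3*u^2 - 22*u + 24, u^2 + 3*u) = 1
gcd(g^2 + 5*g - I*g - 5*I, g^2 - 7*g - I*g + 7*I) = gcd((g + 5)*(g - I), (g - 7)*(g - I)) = g - I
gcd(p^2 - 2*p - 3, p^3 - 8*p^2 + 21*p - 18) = p - 3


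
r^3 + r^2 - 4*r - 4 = (r - 2)*(r + 1)*(r + 2)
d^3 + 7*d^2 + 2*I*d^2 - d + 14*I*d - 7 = (d + 7)*(d + I)^2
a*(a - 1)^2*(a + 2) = a^4 - 3*a^2 + 2*a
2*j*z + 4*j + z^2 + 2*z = (2*j + z)*(z + 2)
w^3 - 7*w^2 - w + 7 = (w - 7)*(w - 1)*(w + 1)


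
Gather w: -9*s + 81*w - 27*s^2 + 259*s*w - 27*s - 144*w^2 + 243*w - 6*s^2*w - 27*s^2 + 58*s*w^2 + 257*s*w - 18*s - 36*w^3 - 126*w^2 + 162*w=-54*s^2 - 54*s - 36*w^3 + w^2*(58*s - 270) + w*(-6*s^2 + 516*s + 486)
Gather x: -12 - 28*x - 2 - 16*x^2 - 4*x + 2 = -16*x^2 - 32*x - 12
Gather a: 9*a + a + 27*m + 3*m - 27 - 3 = 10*a + 30*m - 30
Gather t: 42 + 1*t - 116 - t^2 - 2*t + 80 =-t^2 - t + 6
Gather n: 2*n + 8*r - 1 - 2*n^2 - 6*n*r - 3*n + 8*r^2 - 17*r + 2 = -2*n^2 + n*(-6*r - 1) + 8*r^2 - 9*r + 1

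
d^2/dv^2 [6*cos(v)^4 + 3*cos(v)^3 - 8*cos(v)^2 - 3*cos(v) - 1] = 3*cos(v)/4 - 24*cos(2*v)^2 + 4*cos(2*v) - 27*cos(3*v)/4 + 12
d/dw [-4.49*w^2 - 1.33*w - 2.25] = -8.98*w - 1.33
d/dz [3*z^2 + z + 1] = 6*z + 1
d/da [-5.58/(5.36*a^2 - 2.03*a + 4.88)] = (59.8176*a - 11.3274)/(5.36*a^2 - 2.03*a + 4.88)^2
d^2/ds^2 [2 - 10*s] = 0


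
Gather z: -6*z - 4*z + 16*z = 6*z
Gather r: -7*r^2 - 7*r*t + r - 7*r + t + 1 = -7*r^2 + r*(-7*t - 6) + t + 1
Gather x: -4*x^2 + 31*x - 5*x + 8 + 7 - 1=-4*x^2 + 26*x + 14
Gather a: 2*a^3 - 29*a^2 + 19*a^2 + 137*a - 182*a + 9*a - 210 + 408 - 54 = 2*a^3 - 10*a^2 - 36*a + 144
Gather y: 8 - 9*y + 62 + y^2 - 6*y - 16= y^2 - 15*y + 54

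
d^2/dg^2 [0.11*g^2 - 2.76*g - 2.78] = 0.220000000000000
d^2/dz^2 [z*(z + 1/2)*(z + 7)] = 6*z + 15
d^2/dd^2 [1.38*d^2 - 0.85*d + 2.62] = 2.76000000000000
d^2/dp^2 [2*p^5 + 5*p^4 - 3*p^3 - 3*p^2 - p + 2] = 40*p^3 + 60*p^2 - 18*p - 6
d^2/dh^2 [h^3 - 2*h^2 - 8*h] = 6*h - 4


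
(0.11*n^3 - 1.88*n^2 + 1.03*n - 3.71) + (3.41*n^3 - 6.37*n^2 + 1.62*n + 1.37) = 3.52*n^3 - 8.25*n^2 + 2.65*n - 2.34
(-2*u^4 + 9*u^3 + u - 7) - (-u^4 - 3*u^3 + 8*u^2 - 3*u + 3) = -u^4 + 12*u^3 - 8*u^2 + 4*u - 10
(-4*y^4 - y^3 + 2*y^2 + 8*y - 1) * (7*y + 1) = -28*y^5 - 11*y^4 + 13*y^3 + 58*y^2 + y - 1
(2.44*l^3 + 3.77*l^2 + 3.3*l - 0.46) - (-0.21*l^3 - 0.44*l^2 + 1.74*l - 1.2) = 2.65*l^3 + 4.21*l^2 + 1.56*l + 0.74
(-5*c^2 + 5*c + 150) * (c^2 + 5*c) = -5*c^4 - 20*c^3 + 175*c^2 + 750*c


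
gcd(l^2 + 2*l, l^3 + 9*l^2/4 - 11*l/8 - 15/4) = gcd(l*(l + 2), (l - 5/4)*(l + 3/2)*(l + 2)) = l + 2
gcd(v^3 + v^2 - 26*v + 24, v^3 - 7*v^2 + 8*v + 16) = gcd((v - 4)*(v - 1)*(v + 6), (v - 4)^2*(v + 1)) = v - 4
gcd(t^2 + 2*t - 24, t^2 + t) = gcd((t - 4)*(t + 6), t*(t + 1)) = 1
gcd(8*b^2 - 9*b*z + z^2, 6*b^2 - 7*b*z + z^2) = -b + z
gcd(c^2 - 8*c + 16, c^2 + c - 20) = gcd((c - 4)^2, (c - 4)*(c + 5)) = c - 4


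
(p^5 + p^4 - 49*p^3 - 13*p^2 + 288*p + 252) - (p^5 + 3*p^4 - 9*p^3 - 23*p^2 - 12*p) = -2*p^4 - 40*p^3 + 10*p^2 + 300*p + 252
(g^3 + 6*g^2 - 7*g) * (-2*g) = -2*g^4 - 12*g^3 + 14*g^2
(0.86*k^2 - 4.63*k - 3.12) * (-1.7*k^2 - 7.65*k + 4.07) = -1.462*k^4 + 1.292*k^3 + 44.2237*k^2 + 5.0239*k - 12.6984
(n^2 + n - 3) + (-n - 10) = n^2 - 13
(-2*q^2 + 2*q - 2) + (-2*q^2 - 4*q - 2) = -4*q^2 - 2*q - 4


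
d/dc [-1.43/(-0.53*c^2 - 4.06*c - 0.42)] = (-1.5158*c - 5.8058)/(0.53*c^2 + 4.06*c + 0.42)^2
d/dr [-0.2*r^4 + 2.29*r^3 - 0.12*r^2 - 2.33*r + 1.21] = -0.8*r^3 + 6.87*r^2 - 0.24*r - 2.33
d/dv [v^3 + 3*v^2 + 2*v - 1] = 3*v^2 + 6*v + 2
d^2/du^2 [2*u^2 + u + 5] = 4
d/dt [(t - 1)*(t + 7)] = 2*t + 6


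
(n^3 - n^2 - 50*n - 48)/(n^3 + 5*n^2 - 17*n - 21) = (n^2 - 2*n - 48)/(n^2 + 4*n - 21)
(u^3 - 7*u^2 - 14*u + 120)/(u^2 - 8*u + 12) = (u^2 - u - 20)/(u - 2)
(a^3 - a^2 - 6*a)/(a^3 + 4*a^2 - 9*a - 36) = a*(a + 2)/(a^2 + 7*a + 12)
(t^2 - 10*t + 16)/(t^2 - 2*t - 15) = (-t^2 + 10*t - 16)/(-t^2 + 2*t + 15)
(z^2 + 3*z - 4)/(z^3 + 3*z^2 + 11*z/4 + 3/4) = 4*(z^2 + 3*z - 4)/(4*z^3 + 12*z^2 + 11*z + 3)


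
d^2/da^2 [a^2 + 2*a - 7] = 2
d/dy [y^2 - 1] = 2*y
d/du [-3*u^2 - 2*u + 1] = -6*u - 2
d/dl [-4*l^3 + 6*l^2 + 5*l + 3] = -12*l^2 + 12*l + 5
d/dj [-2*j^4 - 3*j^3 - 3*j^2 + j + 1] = -8*j^3 - 9*j^2 - 6*j + 1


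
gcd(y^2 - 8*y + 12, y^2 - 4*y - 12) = y - 6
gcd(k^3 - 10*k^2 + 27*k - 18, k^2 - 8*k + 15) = k - 3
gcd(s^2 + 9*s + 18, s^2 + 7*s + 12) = s + 3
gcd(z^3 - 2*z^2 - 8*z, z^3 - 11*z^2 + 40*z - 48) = z - 4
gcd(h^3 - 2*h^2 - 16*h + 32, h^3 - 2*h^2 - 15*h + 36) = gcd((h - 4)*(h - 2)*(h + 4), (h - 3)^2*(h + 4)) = h + 4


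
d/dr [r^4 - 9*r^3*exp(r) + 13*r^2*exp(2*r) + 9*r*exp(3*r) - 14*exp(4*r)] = -9*r^3*exp(r) + 4*r^3 + 26*r^2*exp(2*r) - 27*r^2*exp(r) + 27*r*exp(3*r) + 26*r*exp(2*r) - 56*exp(4*r) + 9*exp(3*r)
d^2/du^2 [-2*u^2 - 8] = -4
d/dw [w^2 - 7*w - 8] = 2*w - 7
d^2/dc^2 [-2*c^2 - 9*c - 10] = -4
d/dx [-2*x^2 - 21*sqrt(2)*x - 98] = -4*x - 21*sqrt(2)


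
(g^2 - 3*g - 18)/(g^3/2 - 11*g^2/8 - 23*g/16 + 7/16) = 16*(g^2 - 3*g - 18)/(8*g^3 - 22*g^2 - 23*g + 7)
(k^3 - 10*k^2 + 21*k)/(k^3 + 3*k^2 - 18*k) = (k - 7)/(k + 6)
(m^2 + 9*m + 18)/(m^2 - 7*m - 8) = (m^2 + 9*m + 18)/(m^2 - 7*m - 8)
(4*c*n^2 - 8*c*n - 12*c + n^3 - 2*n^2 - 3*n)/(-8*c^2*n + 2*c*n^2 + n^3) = (-n^2 + 2*n + 3)/(n*(2*c - n))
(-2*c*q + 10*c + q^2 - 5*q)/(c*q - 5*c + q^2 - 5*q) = (-2*c + q)/(c + q)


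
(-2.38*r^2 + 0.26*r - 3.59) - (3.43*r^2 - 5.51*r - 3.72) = -5.81*r^2 + 5.77*r + 0.13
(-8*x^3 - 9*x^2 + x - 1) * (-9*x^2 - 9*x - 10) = 72*x^5 + 153*x^4 + 152*x^3 + 90*x^2 - x + 10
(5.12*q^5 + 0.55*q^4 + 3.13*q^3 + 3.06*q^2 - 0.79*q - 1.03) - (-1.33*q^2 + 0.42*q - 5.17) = 5.12*q^5 + 0.55*q^4 + 3.13*q^3 + 4.39*q^2 - 1.21*q + 4.14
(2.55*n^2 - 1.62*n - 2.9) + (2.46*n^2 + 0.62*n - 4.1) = 5.01*n^2 - 1.0*n - 7.0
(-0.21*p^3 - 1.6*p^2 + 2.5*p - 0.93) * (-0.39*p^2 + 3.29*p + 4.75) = 0.0819*p^5 - 0.0668999999999998*p^4 - 7.2365*p^3 + 0.987699999999999*p^2 + 8.8153*p - 4.4175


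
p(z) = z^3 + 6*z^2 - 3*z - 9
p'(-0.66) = -9.61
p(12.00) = 2547.00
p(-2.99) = 26.88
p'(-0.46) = -7.89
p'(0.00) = -3.00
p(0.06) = -9.16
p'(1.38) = 19.27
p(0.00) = -9.00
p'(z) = 3*z^2 + 12*z - 3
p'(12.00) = 573.00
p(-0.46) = -6.45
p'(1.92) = 31.10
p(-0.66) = -4.69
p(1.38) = 0.91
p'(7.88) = 277.84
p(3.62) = 106.20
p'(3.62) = 79.75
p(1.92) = 14.44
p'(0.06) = -2.27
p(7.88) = 829.23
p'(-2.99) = -12.06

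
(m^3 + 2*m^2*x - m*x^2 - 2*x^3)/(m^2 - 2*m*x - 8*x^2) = (-m^2 + x^2)/(-m + 4*x)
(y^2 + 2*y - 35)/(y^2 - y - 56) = (y - 5)/(y - 8)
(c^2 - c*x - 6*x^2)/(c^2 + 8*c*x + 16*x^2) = (c^2 - c*x - 6*x^2)/(c^2 + 8*c*x + 16*x^2)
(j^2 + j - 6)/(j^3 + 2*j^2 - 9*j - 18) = (j - 2)/(j^2 - j - 6)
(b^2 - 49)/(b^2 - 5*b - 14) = (b + 7)/(b + 2)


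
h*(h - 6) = h^2 - 6*h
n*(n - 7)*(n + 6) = n^3 - n^2 - 42*n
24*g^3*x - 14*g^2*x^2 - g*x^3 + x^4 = x*(-3*g + x)*(-2*g + x)*(4*g + x)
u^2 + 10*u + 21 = (u + 3)*(u + 7)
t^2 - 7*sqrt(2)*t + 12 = (t - 6*sqrt(2))*(t - sqrt(2))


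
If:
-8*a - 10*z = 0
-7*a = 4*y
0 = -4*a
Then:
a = 0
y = 0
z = 0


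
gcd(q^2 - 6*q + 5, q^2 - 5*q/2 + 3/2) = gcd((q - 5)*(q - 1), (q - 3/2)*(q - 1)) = q - 1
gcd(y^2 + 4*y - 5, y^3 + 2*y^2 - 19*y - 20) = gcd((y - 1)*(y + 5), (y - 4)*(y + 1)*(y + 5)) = y + 5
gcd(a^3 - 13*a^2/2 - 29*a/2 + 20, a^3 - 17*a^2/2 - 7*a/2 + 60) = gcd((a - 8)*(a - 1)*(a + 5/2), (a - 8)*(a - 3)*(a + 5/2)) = a^2 - 11*a/2 - 20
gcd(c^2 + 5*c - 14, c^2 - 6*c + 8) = c - 2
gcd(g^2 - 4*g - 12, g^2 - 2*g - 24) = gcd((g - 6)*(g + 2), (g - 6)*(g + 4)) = g - 6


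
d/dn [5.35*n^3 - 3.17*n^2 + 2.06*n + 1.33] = 16.05*n^2 - 6.34*n + 2.06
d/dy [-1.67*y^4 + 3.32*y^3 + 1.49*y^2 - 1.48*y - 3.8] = -6.68*y^3 + 9.96*y^2 + 2.98*y - 1.48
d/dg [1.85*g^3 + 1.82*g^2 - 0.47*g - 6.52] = 5.55*g^2 + 3.64*g - 0.47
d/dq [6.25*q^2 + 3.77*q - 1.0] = 12.5*q + 3.77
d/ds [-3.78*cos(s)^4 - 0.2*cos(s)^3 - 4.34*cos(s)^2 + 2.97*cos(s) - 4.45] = (15.12*cos(s)^3 + 0.6*cos(s)^2 + 8.68*cos(s) - 2.97)*sin(s)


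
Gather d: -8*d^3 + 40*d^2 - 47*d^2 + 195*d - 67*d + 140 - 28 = -8*d^3 - 7*d^2 + 128*d + 112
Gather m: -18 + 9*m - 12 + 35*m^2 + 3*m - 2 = 35*m^2 + 12*m - 32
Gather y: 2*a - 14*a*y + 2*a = -14*a*y + 4*a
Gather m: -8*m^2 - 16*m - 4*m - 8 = -8*m^2 - 20*m - 8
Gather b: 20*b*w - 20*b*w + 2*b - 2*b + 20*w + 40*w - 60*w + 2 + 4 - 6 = 0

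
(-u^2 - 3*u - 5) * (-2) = 2*u^2 + 6*u + 10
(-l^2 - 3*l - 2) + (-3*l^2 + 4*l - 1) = -4*l^2 + l - 3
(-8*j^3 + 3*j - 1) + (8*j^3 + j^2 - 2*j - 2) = j^2 + j - 3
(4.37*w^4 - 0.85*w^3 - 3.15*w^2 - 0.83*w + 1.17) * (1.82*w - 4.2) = 7.9534*w^5 - 19.901*w^4 - 2.163*w^3 + 11.7194*w^2 + 5.6154*w - 4.914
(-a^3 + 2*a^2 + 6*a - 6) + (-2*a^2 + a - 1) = -a^3 + 7*a - 7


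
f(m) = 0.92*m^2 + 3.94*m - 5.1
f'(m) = 1.84*m + 3.94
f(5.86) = 49.58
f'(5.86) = 14.72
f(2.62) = 11.54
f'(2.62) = 8.76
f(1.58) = 3.42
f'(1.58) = 6.85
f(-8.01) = 22.37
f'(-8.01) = -10.80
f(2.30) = 8.83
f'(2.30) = 8.17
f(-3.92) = -6.41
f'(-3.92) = -3.27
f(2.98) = 14.81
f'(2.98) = 9.42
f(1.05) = 0.05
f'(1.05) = 5.87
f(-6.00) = 4.38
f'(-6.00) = -7.10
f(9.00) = 104.88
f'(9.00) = 20.50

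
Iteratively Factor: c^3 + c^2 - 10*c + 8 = (c + 4)*(c^2 - 3*c + 2) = (c - 2)*(c + 4)*(c - 1)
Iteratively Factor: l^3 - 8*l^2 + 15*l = (l - 3)*(l^2 - 5*l) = l*(l - 3)*(l - 5)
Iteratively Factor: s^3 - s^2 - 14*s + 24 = (s + 4)*(s^2 - 5*s + 6) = (s - 2)*(s + 4)*(s - 3)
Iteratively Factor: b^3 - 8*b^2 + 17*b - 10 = (b - 2)*(b^2 - 6*b + 5) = (b - 2)*(b - 1)*(b - 5)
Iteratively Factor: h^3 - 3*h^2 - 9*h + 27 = (h - 3)*(h^2 - 9) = (h - 3)*(h + 3)*(h - 3)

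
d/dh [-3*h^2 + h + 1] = 1 - 6*h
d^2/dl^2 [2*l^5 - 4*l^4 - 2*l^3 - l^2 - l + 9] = 40*l^3 - 48*l^2 - 12*l - 2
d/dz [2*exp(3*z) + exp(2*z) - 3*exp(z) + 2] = (6*exp(2*z) + 2*exp(z) - 3)*exp(z)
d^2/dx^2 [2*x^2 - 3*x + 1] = 4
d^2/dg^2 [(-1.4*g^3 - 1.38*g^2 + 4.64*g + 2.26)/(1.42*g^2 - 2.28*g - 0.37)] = (-3.5527136788005e-15*g^5 + 8.88178419700125e-15*g^4 - 6.25022400000002*g^3 + 15.905832*g^2 - 30.42468*g + 17.665124)/(2.863288*g^6 - 13.792176*g^5 + 19.90698*g^4 - 4.66488*g^3 - 5.18703*g^2 - 0.936396*g - 0.050653)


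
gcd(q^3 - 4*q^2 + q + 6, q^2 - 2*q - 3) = q^2 - 2*q - 3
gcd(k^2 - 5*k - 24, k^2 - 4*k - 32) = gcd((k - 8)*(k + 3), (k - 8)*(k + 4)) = k - 8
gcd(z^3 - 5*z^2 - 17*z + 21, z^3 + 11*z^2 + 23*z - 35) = z - 1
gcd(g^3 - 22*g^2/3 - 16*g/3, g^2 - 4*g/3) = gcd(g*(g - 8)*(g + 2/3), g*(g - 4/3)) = g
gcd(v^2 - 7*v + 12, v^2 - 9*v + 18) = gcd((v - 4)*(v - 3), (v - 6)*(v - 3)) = v - 3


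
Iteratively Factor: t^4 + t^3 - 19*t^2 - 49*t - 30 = (t + 2)*(t^3 - t^2 - 17*t - 15) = (t - 5)*(t + 2)*(t^2 + 4*t + 3) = (t - 5)*(t + 1)*(t + 2)*(t + 3)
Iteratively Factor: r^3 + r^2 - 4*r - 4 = (r + 2)*(r^2 - r - 2) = (r + 1)*(r + 2)*(r - 2)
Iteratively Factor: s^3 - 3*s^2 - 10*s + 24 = (s + 3)*(s^2 - 6*s + 8) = (s - 2)*(s + 3)*(s - 4)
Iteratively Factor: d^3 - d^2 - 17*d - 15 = (d - 5)*(d^2 + 4*d + 3) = (d - 5)*(d + 3)*(d + 1)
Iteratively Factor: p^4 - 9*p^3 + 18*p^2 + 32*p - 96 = (p - 4)*(p^3 - 5*p^2 - 2*p + 24) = (p - 4)*(p - 3)*(p^2 - 2*p - 8) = (p - 4)^2*(p - 3)*(p + 2)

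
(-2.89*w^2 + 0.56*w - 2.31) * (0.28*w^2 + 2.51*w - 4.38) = -0.8092*w^4 - 7.0971*w^3 + 13.417*w^2 - 8.2509*w + 10.1178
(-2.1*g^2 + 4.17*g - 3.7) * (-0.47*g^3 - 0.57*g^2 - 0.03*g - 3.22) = 0.987*g^5 - 0.7629*g^4 - 0.5749*g^3 + 8.7459*g^2 - 13.3164*g + 11.914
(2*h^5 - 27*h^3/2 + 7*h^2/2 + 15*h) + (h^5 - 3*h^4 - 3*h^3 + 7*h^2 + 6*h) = 3*h^5 - 3*h^4 - 33*h^3/2 + 21*h^2/2 + 21*h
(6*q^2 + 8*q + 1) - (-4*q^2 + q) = 10*q^2 + 7*q + 1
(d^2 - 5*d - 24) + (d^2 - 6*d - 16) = 2*d^2 - 11*d - 40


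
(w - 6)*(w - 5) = w^2 - 11*w + 30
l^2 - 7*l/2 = l*(l - 7/2)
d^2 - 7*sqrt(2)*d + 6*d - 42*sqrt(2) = (d + 6)*(d - 7*sqrt(2))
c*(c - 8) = c^2 - 8*c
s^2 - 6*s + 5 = (s - 5)*(s - 1)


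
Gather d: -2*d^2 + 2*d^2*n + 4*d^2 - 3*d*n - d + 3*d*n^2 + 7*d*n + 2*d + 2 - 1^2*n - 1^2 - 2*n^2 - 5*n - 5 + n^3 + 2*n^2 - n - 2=d^2*(2*n + 2) + d*(3*n^2 + 4*n + 1) + n^3 - 7*n - 6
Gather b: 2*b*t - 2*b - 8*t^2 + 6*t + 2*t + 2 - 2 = b*(2*t - 2) - 8*t^2 + 8*t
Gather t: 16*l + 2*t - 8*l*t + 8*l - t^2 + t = 24*l - t^2 + t*(3 - 8*l)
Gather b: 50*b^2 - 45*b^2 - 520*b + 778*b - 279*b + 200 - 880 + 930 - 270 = 5*b^2 - 21*b - 20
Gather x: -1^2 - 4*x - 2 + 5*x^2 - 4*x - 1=5*x^2 - 8*x - 4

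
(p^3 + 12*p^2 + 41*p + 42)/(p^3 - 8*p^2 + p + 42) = (p^2 + 10*p + 21)/(p^2 - 10*p + 21)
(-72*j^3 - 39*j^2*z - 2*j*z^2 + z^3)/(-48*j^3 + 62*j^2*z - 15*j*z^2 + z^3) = (9*j^2 + 6*j*z + z^2)/(6*j^2 - 7*j*z + z^2)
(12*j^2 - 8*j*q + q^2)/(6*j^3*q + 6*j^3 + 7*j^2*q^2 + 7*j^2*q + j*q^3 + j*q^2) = (12*j^2 - 8*j*q + q^2)/(j*(6*j^2*q + 6*j^2 + 7*j*q^2 + 7*j*q + q^3 + q^2))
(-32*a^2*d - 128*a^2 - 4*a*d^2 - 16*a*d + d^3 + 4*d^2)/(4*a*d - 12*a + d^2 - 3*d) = (-8*a*d - 32*a + d^2 + 4*d)/(d - 3)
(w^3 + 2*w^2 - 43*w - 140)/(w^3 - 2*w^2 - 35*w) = (w + 4)/w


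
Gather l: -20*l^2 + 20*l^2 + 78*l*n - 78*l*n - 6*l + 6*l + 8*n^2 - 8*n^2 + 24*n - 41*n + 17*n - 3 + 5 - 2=0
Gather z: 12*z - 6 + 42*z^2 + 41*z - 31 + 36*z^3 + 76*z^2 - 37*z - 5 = 36*z^3 + 118*z^2 + 16*z - 42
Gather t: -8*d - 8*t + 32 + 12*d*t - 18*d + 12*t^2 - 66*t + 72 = -26*d + 12*t^2 + t*(12*d - 74) + 104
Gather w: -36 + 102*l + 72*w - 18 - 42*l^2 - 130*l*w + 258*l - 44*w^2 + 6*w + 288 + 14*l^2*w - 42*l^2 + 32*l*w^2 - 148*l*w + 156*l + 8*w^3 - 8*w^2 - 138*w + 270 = -84*l^2 + 516*l + 8*w^3 + w^2*(32*l - 52) + w*(14*l^2 - 278*l - 60) + 504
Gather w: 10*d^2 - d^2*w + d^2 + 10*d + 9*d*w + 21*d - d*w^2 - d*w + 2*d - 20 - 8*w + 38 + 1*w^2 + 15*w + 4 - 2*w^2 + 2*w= 11*d^2 + 33*d + w^2*(-d - 1) + w*(-d^2 + 8*d + 9) + 22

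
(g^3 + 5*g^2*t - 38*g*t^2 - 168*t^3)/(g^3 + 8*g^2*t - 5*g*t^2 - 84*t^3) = (-g + 6*t)/(-g + 3*t)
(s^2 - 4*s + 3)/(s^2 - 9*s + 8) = (s - 3)/(s - 8)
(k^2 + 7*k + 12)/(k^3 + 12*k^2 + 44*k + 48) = (k + 3)/(k^2 + 8*k + 12)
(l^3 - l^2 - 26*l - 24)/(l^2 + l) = l - 2 - 24/l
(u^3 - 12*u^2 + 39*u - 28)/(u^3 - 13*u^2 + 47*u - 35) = (u - 4)/(u - 5)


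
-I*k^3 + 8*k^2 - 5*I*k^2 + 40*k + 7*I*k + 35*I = (k + 5)*(k + 7*I)*(-I*k + 1)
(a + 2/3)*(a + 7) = a^2 + 23*a/3 + 14/3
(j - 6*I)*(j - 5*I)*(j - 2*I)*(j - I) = j^4 - 14*I*j^3 - 65*j^2 + 112*I*j + 60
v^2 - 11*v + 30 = (v - 6)*(v - 5)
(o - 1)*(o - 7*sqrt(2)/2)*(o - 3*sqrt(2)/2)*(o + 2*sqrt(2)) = o^4 - 3*sqrt(2)*o^3 - o^3 - 19*o^2/2 + 3*sqrt(2)*o^2 + 19*o/2 + 21*sqrt(2)*o - 21*sqrt(2)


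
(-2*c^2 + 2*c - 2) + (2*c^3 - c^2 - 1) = 2*c^3 - 3*c^2 + 2*c - 3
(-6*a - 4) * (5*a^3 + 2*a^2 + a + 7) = -30*a^4 - 32*a^3 - 14*a^2 - 46*a - 28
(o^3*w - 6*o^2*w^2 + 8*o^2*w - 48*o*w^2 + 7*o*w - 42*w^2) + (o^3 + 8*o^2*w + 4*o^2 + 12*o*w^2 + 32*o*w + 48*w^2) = o^3*w + o^3 - 6*o^2*w^2 + 16*o^2*w + 4*o^2 - 36*o*w^2 + 39*o*w + 6*w^2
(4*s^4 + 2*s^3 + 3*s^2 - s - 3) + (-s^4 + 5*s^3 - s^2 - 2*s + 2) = 3*s^4 + 7*s^3 + 2*s^2 - 3*s - 1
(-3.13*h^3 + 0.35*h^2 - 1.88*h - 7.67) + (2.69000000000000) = -3.13*h^3 + 0.35*h^2 - 1.88*h - 4.98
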